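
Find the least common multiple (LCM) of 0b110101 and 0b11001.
Convert 0b110101 (binary) → 32 + 16 + 4 + 1 = 53 (decimal)
Convert 0b11001 (binary) → 16 + 8 + 1 = 25 (decimal)
Compute lcm(53, 25) = 1325
1325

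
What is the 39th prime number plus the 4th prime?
The 39th prime number = 167
Convert the 4th prime (prime index) → 7 (decimal)
Compute 167 + 7 = 174
174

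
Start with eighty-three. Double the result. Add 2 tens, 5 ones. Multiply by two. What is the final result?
Convert eighty-three (English words) → 83 (decimal)
Start: 83
83 × 2 = 166
Convert 2 tens, 5 ones (place-value notation) → 2×10 + 5 = 25 (decimal)
166 + 25 = 191
Convert two (English words) → 2 (decimal)
191 × 2 = 382
382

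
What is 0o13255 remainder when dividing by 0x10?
Convert 0o13255 (octal) → 1×4096 + 3×512 + 2×64 + 5×8 + 5 = 5805 (decimal)
Convert 0x10 (hexadecimal) → 1×16 = 16 (decimal)
Compute 5805 mod 16 = 13
13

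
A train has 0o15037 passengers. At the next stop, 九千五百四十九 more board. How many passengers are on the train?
Convert 0o15037 (octal) → 1×4096 + 5×512 + 3×8 + 7 = 6687 (decimal)
Convert 九千五百四十九 (Chinese numeral) → 9×1000 + 5×100 + 4×10 + 9 = 9549 (decimal)
Compute 6687 + 9549 = 16236
16236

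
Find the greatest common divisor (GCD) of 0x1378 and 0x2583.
Convert 0x1378 (hexadecimal) → 1×4096 + 3×256 + 7×16 + 8 = 4984 (decimal)
Convert 0x2583 (hexadecimal) → 2×4096 + 5×256 + 8×16 + 3 = 9603 (decimal)
Compute gcd(4984, 9603) = 1
1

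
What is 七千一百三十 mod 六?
Convert 七千一百三十 (Chinese numeral) → 7×1000 + 1×100 + 3×10 = 7130 (decimal)
Convert 六 (Chinese numeral) → 6 (decimal)
Compute 7130 mod 6 = 2
2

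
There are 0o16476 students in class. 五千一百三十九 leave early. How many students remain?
Convert 0o16476 (octal) → 1×4096 + 6×512 + 4×64 + 7×8 + 6 = 7486 (decimal)
Convert 五千一百三十九 (Chinese numeral) → 5×1000 + 1×100 + 3×10 + 9 = 5139 (decimal)
Compute 7486 - 5139 = 2347
2347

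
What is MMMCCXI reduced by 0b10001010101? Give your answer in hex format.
Convert MMMCCXI (Roman numeral) → 1000 + 1000 + 1000 + 100 + 100 + 10 + 1 = 3211 (decimal)
Convert 0b10001010101 (binary) → 1024 + 64 + 16 + 4 + 1 = 1109 (decimal)
Compute 3211 - 1109 = 2102
Convert 2102 (decimal) → 2102 = 8×256 + 3×16 + 6 → 0x836 (hexadecimal)
0x836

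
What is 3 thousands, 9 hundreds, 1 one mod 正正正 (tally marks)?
Convert 3 thousands, 9 hundreds, 1 one (place-value notation) → 3×1000 + 9×100 + 1 = 3901 (decimal)
Convert 正正正 (tally marks) → 5 + 5 + 5 = 15 (decimal)
Compute 3901 mod 15 = 1
1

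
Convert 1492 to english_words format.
Convert 1492 (decimal) → 1492 = 1×1000 + 4×100 + 92 → one thousand four hundred ninety-two (English words)
one thousand four hundred ninety-two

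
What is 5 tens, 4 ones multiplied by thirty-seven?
Convert 5 tens, 4 ones (place-value notation) → 5×10 + 4 = 54 (decimal)
Convert thirty-seven (English words) → 37 (decimal)
Compute 54 × 37 = 1998
1998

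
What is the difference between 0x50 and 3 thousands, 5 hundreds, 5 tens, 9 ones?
Convert 0x50 (hexadecimal) → 5×16 = 80 (decimal)
Convert 3 thousands, 5 hundreds, 5 tens, 9 ones (place-value notation) → 3×1000 + 5×100 + 5×10 + 9 = 3559 (decimal)
Difference: |80 - 3559| = 3479
3479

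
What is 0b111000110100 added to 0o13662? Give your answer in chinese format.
Convert 0b111000110100 (binary) → 2048 + 1024 + 512 + 32 + 16 + 4 = 3636 (decimal)
Convert 0o13662 (octal) → 1×4096 + 3×512 + 6×64 + 6×8 + 2 = 6066 (decimal)
Compute 3636 + 6066 = 9702
Convert 9702 (decimal) → 9702 = 9×1000 + 7×100 + 2 → 九千七百零二 (Chinese numeral)
九千七百零二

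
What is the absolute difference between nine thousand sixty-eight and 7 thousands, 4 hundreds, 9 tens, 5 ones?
Convert nine thousand sixty-eight (English words) → 9×1000 + 68 = 9068 (decimal)
Convert 7 thousands, 4 hundreds, 9 tens, 5 ones (place-value notation) → 7×1000 + 4×100 + 9×10 + 5 = 7495 (decimal)
Compute |9068 - 7495| = 1573
1573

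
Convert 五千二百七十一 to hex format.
Convert 五千二百七十一 (Chinese numeral) → 5×1000 + 2×100 + 7×10 + 1 = 5271 (decimal)
Convert 5271 (decimal) → 5271 = 1×4096 + 4×256 + 9×16 + 7 → 0x1497 (hexadecimal)
0x1497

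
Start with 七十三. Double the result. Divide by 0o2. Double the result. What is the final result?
Convert 七十三 (Chinese numeral) → 7×10 + 3 = 73 (decimal)
Start: 73
73 × 2 = 146
Convert 0o2 (octal) → 2 (decimal)
146 ÷ 2 = 73
73 × 2 = 146
146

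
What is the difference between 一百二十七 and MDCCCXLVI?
Convert 一百二十七 (Chinese numeral) → 1×100 + 2×10 + 7 = 127 (decimal)
Convert MDCCCXLVI (Roman numeral) → 1000 + 500 + 100 + 100 + 100 + 40 + 5 + 1 = 1846 (decimal)
Difference: |127 - 1846| = 1719
1719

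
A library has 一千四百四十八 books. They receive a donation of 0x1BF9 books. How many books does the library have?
Convert 一千四百四十八 (Chinese numeral) → 1×1000 + 4×100 + 4×10 + 8 = 1448 (decimal)
Convert 0x1BF9 (hexadecimal) → 1×4096 + 11×256 + 15×16 + 9 = 7161 (decimal)
Compute 1448 + 7161 = 8609
8609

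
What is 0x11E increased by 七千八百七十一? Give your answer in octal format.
Convert 0x11E (hexadecimal) → 1×256 + 1×16 + 14 = 286 (decimal)
Convert 七千八百七十一 (Chinese numeral) → 7×1000 + 8×100 + 7×10 + 1 = 7871 (decimal)
Compute 286 + 7871 = 8157
Convert 8157 (decimal) → 8157 = 1×4096 + 7×512 + 7×64 + 3×8 + 5 → 0o17735 (octal)
0o17735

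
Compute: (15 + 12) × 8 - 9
Parentheses first: 15 + 12 = 27
Multiply: 27 × 8 = 216
Subtract: 216 - 9 = 207
207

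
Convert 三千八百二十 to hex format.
Convert 三千八百二十 (Chinese numeral) → 3×1000 + 8×100 + 2×10 = 3820 (decimal)
Convert 3820 (decimal) → 3820 = 14×256 + 14×16 + 12 → 0xEEC (hexadecimal)
0xEEC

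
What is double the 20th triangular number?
The 20th triangular number = 20×21/2 = 210
Compute 210 × 2 = 420
420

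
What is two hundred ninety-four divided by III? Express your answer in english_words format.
Convert two hundred ninety-four (English words) → 2×100 + 94 = 294 (decimal)
Convert III (Roman numeral) → 1 + 1 + 1 = 3 (decimal)
Compute 294 ÷ 3 = 98
Convert 98 (decimal) → ninety-eight (English words)
ninety-eight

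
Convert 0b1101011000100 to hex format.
Convert 0b1101011000100 (binary) → 4096 + 2048 + 512 + 128 + 64 + 4 = 6852 (decimal)
Convert 6852 (decimal) → 6852 = 1×4096 + 10×256 + 12×16 + 4 → 0x1AC4 (hexadecimal)
0x1AC4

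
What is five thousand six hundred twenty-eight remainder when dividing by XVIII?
Convert five thousand six hundred twenty-eight (English words) → 5×1000 + 6×100 + 28 = 5628 (decimal)
Convert XVIII (Roman numeral) → 10 + 5 + 1 + 1 + 1 = 18 (decimal)
Compute 5628 mod 18 = 12
12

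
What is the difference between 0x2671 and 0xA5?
Convert 0x2671 (hexadecimal) → 2×4096 + 6×256 + 7×16 + 1 = 9841 (decimal)
Convert 0xA5 (hexadecimal) → 10×16 + 5 = 165 (decimal)
Difference: |9841 - 165| = 9676
9676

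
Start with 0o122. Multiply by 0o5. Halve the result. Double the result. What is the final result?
Convert 0o122 (octal) → 1×64 + 2×8 + 2 = 82 (decimal)
Start: 82
Convert 0o5 (octal) → 5 (decimal)
82 × 5 = 410
410 ÷ 2 = 205
205 × 2 = 410
410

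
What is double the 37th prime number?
The 37th prime number = 157
Compute 157 × 2 = 314
314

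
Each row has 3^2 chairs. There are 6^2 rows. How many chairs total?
Convert 3^2 (power) → 9 (decimal)
Convert 6^2 (power) → 36 (decimal)
Compute 9 × 36 = 324
324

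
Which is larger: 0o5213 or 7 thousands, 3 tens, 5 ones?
Convert 0o5213 (octal) → 5×512 + 2×64 + 1×8 + 3 = 2699 (decimal)
Convert 7 thousands, 3 tens, 5 ones (place-value notation) → 7×1000 + 3×10 + 5 = 7035 (decimal)
Compare 2699 vs 7035: larger = 7035
7035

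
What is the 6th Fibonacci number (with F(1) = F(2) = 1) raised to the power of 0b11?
Convert the 6th Fibonacci number (with F(1) = F(2) = 1) (Fibonacci index) → 1, 1, 2, 3, 5, 8 → 8 (decimal)
Convert 0b11 (binary) → 2 + 1 = 3 (decimal)
Compute 8 ^ 3 = 512
512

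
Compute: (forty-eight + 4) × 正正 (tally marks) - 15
Convert forty-eight (English words) → 48 (decimal)
Convert 正正 (tally marks) → 5 + 5 = 10 (decimal)
Expression in decimal: (48 + 4) × 10 - 15
Parentheses first: 48 + 4 = 52
Multiply: 52 × 10 = 520
Subtract: 520 - 15 = 505
505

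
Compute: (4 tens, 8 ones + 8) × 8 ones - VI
Convert 4 tens, 8 ones (place-value notation) → 4×10 + 8 = 48 (decimal)
Convert 8 ones (place-value notation) → 8 (decimal)
Convert VI (Roman numeral) → 5 + 1 = 6 (decimal)
Expression in decimal: (48 + 8) × 8 - 6
Parentheses first: 48 + 8 = 56
Multiply: 56 × 8 = 448
Subtract: 448 - 6 = 442
442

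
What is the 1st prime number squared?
The 1st prime number = 2
Compute 2² = 2 × 2 = 4
4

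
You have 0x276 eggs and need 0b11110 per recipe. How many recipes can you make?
Convert 0x276 (hexadecimal) → 2×256 + 7×16 + 6 = 630 (decimal)
Convert 0b11110 (binary) → 16 + 8 + 4 + 2 = 30 (decimal)
Compute 630 ÷ 30 = 21
21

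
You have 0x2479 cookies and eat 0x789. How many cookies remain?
Convert 0x2479 (hexadecimal) → 2×4096 + 4×256 + 7×16 + 9 = 9337 (decimal)
Convert 0x789 (hexadecimal) → 7×256 + 8×16 + 9 = 1929 (decimal)
Compute 9337 - 1929 = 7408
7408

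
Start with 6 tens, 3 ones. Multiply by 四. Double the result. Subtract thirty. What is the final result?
Convert 6 tens, 3 ones (place-value notation) → 6×10 + 3 = 63 (decimal)
Start: 63
Convert 四 (Chinese numeral) → 4 (decimal)
63 × 4 = 252
252 × 2 = 504
Convert thirty (English words) → 30 (decimal)
504 - 30 = 474
474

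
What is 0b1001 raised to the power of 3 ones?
Convert 0b1001 (binary) → 8 + 1 = 9 (decimal)
Convert 3 ones (place-value notation) → 3 (decimal)
Compute 9 ^ 3 = 729
729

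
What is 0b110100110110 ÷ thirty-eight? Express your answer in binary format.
Convert 0b110100110110 (binary) → 2048 + 1024 + 256 + 32 + 16 + 4 + 2 = 3382 (decimal)
Convert thirty-eight (English words) → 38 (decimal)
Compute 3382 ÷ 38 = 89
Convert 89 (decimal) → 89 = 64 + 16 + 8 + 1 → 0b1011001 (binary)
0b1011001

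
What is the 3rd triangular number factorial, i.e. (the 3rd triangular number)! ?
Convert the 3rd triangular number (triangular index) → 3×4/2 = 6 (decimal)
Compute 6! = 720
720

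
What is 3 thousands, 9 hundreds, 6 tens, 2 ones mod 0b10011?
Convert 3 thousands, 9 hundreds, 6 tens, 2 ones (place-value notation) → 3×1000 + 9×100 + 6×10 + 2 = 3962 (decimal)
Convert 0b10011 (binary) → 16 + 2 + 1 = 19 (decimal)
Compute 3962 mod 19 = 10
10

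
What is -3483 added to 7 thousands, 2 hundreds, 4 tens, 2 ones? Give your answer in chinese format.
Convert 7 thousands, 2 hundreds, 4 tens, 2 ones (place-value notation) → 7×1000 + 2×100 + 4×10 + 2 = 7242 (decimal)
Compute -3483 + 7242 = 3759
Convert 3759 (decimal) → 3759 = 3×1000 + 7×100 + 5×10 + 9 → 三千七百五十九 (Chinese numeral)
三千七百五十九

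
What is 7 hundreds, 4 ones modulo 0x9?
Convert 7 hundreds, 4 ones (place-value notation) → 7×100 + 4 = 704 (decimal)
Convert 0x9 (hexadecimal) → 9 (decimal)
Compute 704 mod 9 = 2
2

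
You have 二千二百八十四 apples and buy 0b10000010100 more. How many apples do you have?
Convert 二千二百八十四 (Chinese numeral) → 2×1000 + 2×100 + 8×10 + 4 = 2284 (decimal)
Convert 0b10000010100 (binary) → 1024 + 16 + 4 = 1044 (decimal)
Compute 2284 + 1044 = 3328
3328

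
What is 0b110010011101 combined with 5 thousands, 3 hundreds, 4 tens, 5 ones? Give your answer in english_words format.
Convert 0b110010011101 (binary) → 2048 + 1024 + 128 + 16 + 8 + 4 + 1 = 3229 (decimal)
Convert 5 thousands, 3 hundreds, 4 tens, 5 ones (place-value notation) → 5×1000 + 3×100 + 4×10 + 5 = 5345 (decimal)
Compute 3229 + 5345 = 8574
Convert 8574 (decimal) → 8574 = 8×1000 + 5×100 + 74 → eight thousand five hundred seventy-four (English words)
eight thousand five hundred seventy-four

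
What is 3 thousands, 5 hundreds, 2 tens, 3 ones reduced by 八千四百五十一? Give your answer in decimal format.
Convert 3 thousands, 5 hundreds, 2 tens, 3 ones (place-value notation) → 3×1000 + 5×100 + 2×10 + 3 = 3523 (decimal)
Convert 八千四百五十一 (Chinese numeral) → 8×1000 + 4×100 + 5×10 + 1 = 8451 (decimal)
Compute 3523 - 8451 = -4928
-4928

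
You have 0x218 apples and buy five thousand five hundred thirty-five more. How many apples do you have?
Convert 0x218 (hexadecimal) → 2×256 + 1×16 + 8 = 536 (decimal)
Convert five thousand five hundred thirty-five (English words) → 5×1000 + 5×100 + 35 = 5535 (decimal)
Compute 536 + 5535 = 6071
6071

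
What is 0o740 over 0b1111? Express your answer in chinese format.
Convert 0o740 (octal) → 7×64 + 4×8 = 480 (decimal)
Convert 0b1111 (binary) → 8 + 4 + 2 + 1 = 15 (decimal)
Compute 480 ÷ 15 = 32
Convert 32 (decimal) → 32 = 3×10 + 2 → 三十二 (Chinese numeral)
三十二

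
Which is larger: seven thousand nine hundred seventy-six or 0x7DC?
Convert seven thousand nine hundred seventy-six (English words) → 7×1000 + 9×100 + 76 = 7976 (decimal)
Convert 0x7DC (hexadecimal) → 7×256 + 13×16 + 12 = 2012 (decimal)
Compare 7976 vs 2012: larger = 7976
7976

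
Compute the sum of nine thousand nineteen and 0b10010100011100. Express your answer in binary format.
Convert nine thousand nineteen (English words) → 9×1000 + 19 = 9019 (decimal)
Convert 0b10010100011100 (binary) → 8192 + 1024 + 256 + 16 + 8 + 4 = 9500 (decimal)
Compute 9019 + 9500 = 18519
Convert 18519 (decimal) → 18519 = 16384 + 2048 + 64 + 16 + 4 + 2 + 1 → 0b100100001010111 (binary)
0b100100001010111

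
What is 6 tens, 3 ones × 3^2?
Convert 6 tens, 3 ones (place-value notation) → 6×10 + 3 = 63 (decimal)
Convert 3^2 (power) → 9 (decimal)
Compute 63 × 9 = 567
567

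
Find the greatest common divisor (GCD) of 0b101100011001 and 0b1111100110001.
Convert 0b101100011001 (binary) → 2048 + 512 + 256 + 16 + 8 + 1 = 2841 (decimal)
Convert 0b1111100110001 (binary) → 4096 + 2048 + 1024 + 512 + 256 + 32 + 16 + 1 = 7985 (decimal)
Compute gcd(2841, 7985) = 1
1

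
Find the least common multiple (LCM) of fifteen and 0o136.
Convert fifteen (English words) → 15 (decimal)
Convert 0o136 (octal) → 1×64 + 3×8 + 6 = 94 (decimal)
Compute lcm(15, 94) = 1410
1410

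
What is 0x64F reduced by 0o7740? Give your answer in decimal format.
Convert 0x64F (hexadecimal) → 6×256 + 4×16 + 15 = 1615 (decimal)
Convert 0o7740 (octal) → 7×512 + 7×64 + 4×8 = 4064 (decimal)
Compute 1615 - 4064 = -2449
-2449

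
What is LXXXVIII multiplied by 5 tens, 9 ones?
Convert LXXXVIII (Roman numeral) → 50 + 10 + 10 + 10 + 5 + 1 + 1 + 1 = 88 (decimal)
Convert 5 tens, 9 ones (place-value notation) → 5×10 + 9 = 59 (decimal)
Compute 88 × 59 = 5192
5192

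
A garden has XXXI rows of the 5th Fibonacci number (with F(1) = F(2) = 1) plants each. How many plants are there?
Convert the 5th Fibonacci number (with F(1) = F(2) = 1) (Fibonacci index) → 1, 1, 2, 3, 5 → 5 (decimal)
Convert XXXI (Roman numeral) → 10 + 10 + 10 + 1 = 31 (decimal)
Compute 5 × 31 = 155
155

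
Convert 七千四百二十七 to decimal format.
Convert 七千四百二十七 (Chinese numeral) → 7×1000 + 4×100 + 2×10 + 7 = 7427 (decimal)
7427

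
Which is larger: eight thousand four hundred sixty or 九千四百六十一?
Convert eight thousand four hundred sixty (English words) → 8×1000 + 4×100 + 60 = 8460 (decimal)
Convert 九千四百六十一 (Chinese numeral) → 9×1000 + 4×100 + 6×10 + 1 = 9461 (decimal)
Compare 8460 vs 9461: larger = 9461
9461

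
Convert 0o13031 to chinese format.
Convert 0o13031 (octal) → 1×4096 + 3×512 + 3×8 + 1 = 5657 (decimal)
Convert 5657 (decimal) → 5657 = 5×1000 + 6×100 + 5×10 + 7 → 五千六百五十七 (Chinese numeral)
五千六百五十七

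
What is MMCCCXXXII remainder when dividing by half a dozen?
Convert MMCCCXXXII (Roman numeral) → 1000 + 1000 + 100 + 100 + 100 + 10 + 10 + 10 + 1 + 1 = 2332 (decimal)
Convert half a dozen (colloquial) → 6 (decimal)
Compute 2332 mod 6 = 4
4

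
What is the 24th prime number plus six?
The 24th prime number = 89
Convert six (English words) → 6 (decimal)
Compute 89 + 6 = 95
95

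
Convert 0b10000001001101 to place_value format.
Convert 0b10000001001101 (binary) → 8192 + 64 + 8 + 4 + 1 = 8269 (decimal)
Convert 8269 (decimal) → 8269 = 8×1000 + 2×100 + 6×10 + 9 → 8 thousands, 2 hundreds, 6 tens, 9 ones (place-value notation)
8 thousands, 2 hundreds, 6 tens, 9 ones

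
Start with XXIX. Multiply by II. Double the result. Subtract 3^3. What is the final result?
Convert XXIX (Roman numeral) → 10 + 10 + 9 = 29 (decimal)
Start: 29
Convert II (Roman numeral) → 1 + 1 = 2 (decimal)
29 × 2 = 58
58 × 2 = 116
Convert 3^3 (power) → 27 (decimal)
116 - 27 = 89
89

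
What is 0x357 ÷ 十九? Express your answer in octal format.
Convert 0x357 (hexadecimal) → 3×256 + 5×16 + 7 = 855 (decimal)
Convert 十九 (Chinese numeral) → 1×10 + 9 = 19 (decimal)
Compute 855 ÷ 19 = 45
Convert 45 (decimal) → 45 = 5×8 + 5 → 0o55 (octal)
0o55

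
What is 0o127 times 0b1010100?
Convert 0o127 (octal) → 1×64 + 2×8 + 7 = 87 (decimal)
Convert 0b1010100 (binary) → 64 + 16 + 4 = 84 (decimal)
Compute 87 × 84 = 7308
7308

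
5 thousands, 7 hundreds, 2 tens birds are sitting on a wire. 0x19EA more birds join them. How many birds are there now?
Convert 5 thousands, 7 hundreds, 2 tens (place-value notation) → 5×1000 + 7×100 + 2×10 = 5720 (decimal)
Convert 0x19EA (hexadecimal) → 1×4096 + 9×256 + 14×16 + 10 = 6634 (decimal)
Compute 5720 + 6634 = 12354
12354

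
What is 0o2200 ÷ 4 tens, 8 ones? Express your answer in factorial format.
Convert 0o2200 (octal) → 2×512 + 2×64 = 1152 (decimal)
Convert 4 tens, 8 ones (place-value notation) → 4×10 + 8 = 48 (decimal)
Compute 1152 ÷ 48 = 24
Convert 24 (decimal) → 4! (factorial)
4!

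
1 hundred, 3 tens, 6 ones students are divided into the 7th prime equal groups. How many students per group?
Convert 1 hundred, 3 tens, 6 ones (place-value notation) → 1×100 + 3×10 + 6 = 136 (decimal)
Convert the 7th prime (prime index) → 17 (decimal)
Compute 136 ÷ 17 = 8
8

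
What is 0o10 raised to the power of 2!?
Convert 0o10 (octal) → 1×8 = 8 (decimal)
Convert 2! (factorial) → 2 (decimal)
Compute 8 ^ 2 = 64
64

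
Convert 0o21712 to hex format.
Convert 0o21712 (octal) → 2×4096 + 1×512 + 7×64 + 1×8 + 2 = 9162 (decimal)
Convert 9162 (decimal) → 9162 = 2×4096 + 3×256 + 12×16 + 10 → 0x23CA (hexadecimal)
0x23CA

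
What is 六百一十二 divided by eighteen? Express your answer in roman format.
Convert 六百一十二 (Chinese numeral) → 6×100 + 1×10 + 2 = 612 (decimal)
Convert eighteen (English words) → 18 (decimal)
Compute 612 ÷ 18 = 34
Convert 34 (decimal) → 34 = 10 + 10 + 10 + 4 → XXXIV (Roman numeral)
XXXIV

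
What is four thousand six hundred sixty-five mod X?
Convert four thousand six hundred sixty-five (English words) → 4×1000 + 6×100 + 65 = 4665 (decimal)
Convert X (Roman numeral) → 10 (decimal)
Compute 4665 mod 10 = 5
5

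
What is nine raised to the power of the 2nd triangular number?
Convert nine (English words) → 9 (decimal)
Convert the 2nd triangular number (triangular index) → 2×3/2 = 3 (decimal)
Compute 9 ^ 3 = 729
729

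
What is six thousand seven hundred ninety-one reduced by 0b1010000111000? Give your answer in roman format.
Convert six thousand seven hundred ninety-one (English words) → 6×1000 + 7×100 + 91 = 6791 (decimal)
Convert 0b1010000111000 (binary) → 4096 + 1024 + 32 + 16 + 8 = 5176 (decimal)
Compute 6791 - 5176 = 1615
Convert 1615 (decimal) → 1615 = 1000 + 500 + 100 + 10 + 5 → MDCXV (Roman numeral)
MDCXV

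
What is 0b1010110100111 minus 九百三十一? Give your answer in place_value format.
Convert 0b1010110100111 (binary) → 4096 + 1024 + 256 + 128 + 32 + 4 + 2 + 1 = 5543 (decimal)
Convert 九百三十一 (Chinese numeral) → 9×100 + 3×10 + 1 = 931 (decimal)
Compute 5543 - 931 = 4612
Convert 4612 (decimal) → 4612 = 4×1000 + 6×100 + 1×10 + 2 → 4 thousands, 6 hundreds, 1 ten, 2 ones (place-value notation)
4 thousands, 6 hundreds, 1 ten, 2 ones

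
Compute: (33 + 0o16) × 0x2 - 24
Convert 0o16 (octal) → 1×8 + 6 = 14 (decimal)
Convert 0x2 (hexadecimal) → 2 (decimal)
Expression in decimal: (33 + 14) × 2 - 24
Parentheses first: 33 + 14 = 47
Multiply: 47 × 2 = 94
Subtract: 94 - 24 = 70
70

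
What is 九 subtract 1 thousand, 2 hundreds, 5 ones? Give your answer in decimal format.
Convert 九 (Chinese numeral) → 9 (decimal)
Convert 1 thousand, 2 hundreds, 5 ones (place-value notation) → 1×1000 + 2×100 + 5 = 1205 (decimal)
Compute 9 - 1205 = -1196
-1196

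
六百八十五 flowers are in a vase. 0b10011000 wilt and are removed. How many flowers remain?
Convert 六百八十五 (Chinese numeral) → 6×100 + 8×10 + 5 = 685 (decimal)
Convert 0b10011000 (binary) → 128 + 16 + 8 = 152 (decimal)
Compute 685 - 152 = 533
533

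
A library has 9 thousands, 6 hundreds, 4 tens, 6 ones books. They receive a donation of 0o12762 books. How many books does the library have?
Convert 9 thousands, 6 hundreds, 4 tens, 6 ones (place-value notation) → 9×1000 + 6×100 + 4×10 + 6 = 9646 (decimal)
Convert 0o12762 (octal) → 1×4096 + 2×512 + 7×64 + 6×8 + 2 = 5618 (decimal)
Compute 9646 + 5618 = 15264
15264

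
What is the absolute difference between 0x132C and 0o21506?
Convert 0x132C (hexadecimal) → 1×4096 + 3×256 + 2×16 + 12 = 4908 (decimal)
Convert 0o21506 (octal) → 2×4096 + 1×512 + 5×64 + 6 = 9030 (decimal)
Compute |4908 - 9030| = 4122
4122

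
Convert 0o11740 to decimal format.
Convert 0o11740 (octal) → 1×4096 + 1×512 + 7×64 + 4×8 = 5088 (decimal)
5088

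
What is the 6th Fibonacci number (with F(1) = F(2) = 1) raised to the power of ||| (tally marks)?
Convert the 6th Fibonacci number (with F(1) = F(2) = 1) (Fibonacci index) → 1, 1, 2, 3, 5, 8 → 8 (decimal)
Convert ||| (tally marks) → 3 (decimal)
Compute 8 ^ 3 = 512
512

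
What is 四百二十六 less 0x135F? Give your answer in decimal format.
Convert 四百二十六 (Chinese numeral) → 4×100 + 2×10 + 6 = 426 (decimal)
Convert 0x135F (hexadecimal) → 1×4096 + 3×256 + 5×16 + 15 = 4959 (decimal)
Compute 426 - 4959 = -4533
-4533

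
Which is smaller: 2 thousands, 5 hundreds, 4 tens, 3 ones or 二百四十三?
Convert 2 thousands, 5 hundreds, 4 tens, 3 ones (place-value notation) → 2×1000 + 5×100 + 4×10 + 3 = 2543 (decimal)
Convert 二百四十三 (Chinese numeral) → 2×100 + 4×10 + 3 = 243 (decimal)
Compare 2543 vs 243: smaller = 243
243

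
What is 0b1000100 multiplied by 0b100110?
Convert 0b1000100 (binary) → 64 + 4 = 68 (decimal)
Convert 0b100110 (binary) → 32 + 4 + 2 = 38 (decimal)
Compute 68 × 38 = 2584
2584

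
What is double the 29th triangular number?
The 29th triangular number = 29×30/2 = 435
Compute 435 × 2 = 870
870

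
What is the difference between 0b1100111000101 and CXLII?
Convert 0b1100111000101 (binary) → 4096 + 2048 + 256 + 128 + 64 + 4 + 1 = 6597 (decimal)
Convert CXLII (Roman numeral) → 100 + 40 + 1 + 1 = 142 (decimal)
Difference: |6597 - 142| = 6455
6455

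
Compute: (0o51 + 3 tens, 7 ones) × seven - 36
Convert 0o51 (octal) → 5×8 + 1 = 41 (decimal)
Convert 3 tens, 7 ones (place-value notation) → 3×10 + 7 = 37 (decimal)
Convert seven (English words) → 7 (decimal)
Expression in decimal: (41 + 37) × 7 - 36
Parentheses first: 41 + 37 = 78
Multiply: 78 × 7 = 546
Subtract: 546 - 36 = 510
510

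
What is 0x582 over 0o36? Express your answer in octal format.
Convert 0x582 (hexadecimal) → 5×256 + 8×16 + 2 = 1410 (decimal)
Convert 0o36 (octal) → 3×8 + 6 = 30 (decimal)
Compute 1410 ÷ 30 = 47
Convert 47 (decimal) → 47 = 5×8 + 7 → 0o57 (octal)
0o57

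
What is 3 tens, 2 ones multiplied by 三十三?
Convert 3 tens, 2 ones (place-value notation) → 3×10 + 2 = 32 (decimal)
Convert 三十三 (Chinese numeral) → 3×10 + 3 = 33 (decimal)
Compute 32 × 33 = 1056
1056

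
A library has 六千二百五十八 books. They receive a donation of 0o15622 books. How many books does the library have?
Convert 六千二百五十八 (Chinese numeral) → 6×1000 + 2×100 + 5×10 + 8 = 6258 (decimal)
Convert 0o15622 (octal) → 1×4096 + 5×512 + 6×64 + 2×8 + 2 = 7058 (decimal)
Compute 6258 + 7058 = 13316
13316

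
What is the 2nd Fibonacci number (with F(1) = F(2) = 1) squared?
The 2nd Fibonacci number (with F(1) = F(2) = 1) = 1
Compute 1² = 1 × 1 = 1
1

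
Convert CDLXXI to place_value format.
Convert CDLXXI (Roman numeral) → 400 + 50 + 10 + 10 + 1 = 471 (decimal)
Convert 471 (decimal) → 471 = 4×100 + 7×10 + 1 → 4 hundreds, 7 tens, 1 one (place-value notation)
4 hundreds, 7 tens, 1 one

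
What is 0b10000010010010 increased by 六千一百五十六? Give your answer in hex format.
Convert 0b10000010010010 (binary) → 8192 + 128 + 16 + 2 = 8338 (decimal)
Convert 六千一百五十六 (Chinese numeral) → 6×1000 + 1×100 + 5×10 + 6 = 6156 (decimal)
Compute 8338 + 6156 = 14494
Convert 14494 (decimal) → 14494 = 3×4096 + 8×256 + 9×16 + 14 → 0x389E (hexadecimal)
0x389E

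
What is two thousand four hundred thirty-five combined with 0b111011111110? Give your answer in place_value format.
Convert two thousand four hundred thirty-five (English words) → 2×1000 + 4×100 + 35 = 2435 (decimal)
Convert 0b111011111110 (binary) → 2048 + 1024 + 512 + 128 + 64 + 32 + 16 + 8 + 4 + 2 = 3838 (decimal)
Compute 2435 + 3838 = 6273
Convert 6273 (decimal) → 6273 = 6×1000 + 2×100 + 7×10 + 3 → 6 thousands, 2 hundreds, 7 tens, 3 ones (place-value notation)
6 thousands, 2 hundreds, 7 tens, 3 ones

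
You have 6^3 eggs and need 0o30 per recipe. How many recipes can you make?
Convert 6^3 (power) → 216 (decimal)
Convert 0o30 (octal) → 3×8 = 24 (decimal)
Compute 216 ÷ 24 = 9
9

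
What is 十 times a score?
Convert 十 (Chinese numeral) → 1×10 = 10 (decimal)
Convert a score (colloquial) → 20 (decimal)
Compute 10 × 20 = 200
200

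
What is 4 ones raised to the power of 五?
Convert 4 ones (place-value notation) → 4 (decimal)
Convert 五 (Chinese numeral) → 5 (decimal)
Compute 4 ^ 5 = 1024
1024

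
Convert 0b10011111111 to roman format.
Convert 0b10011111111 (binary) → 1024 + 128 + 64 + 32 + 16 + 8 + 4 + 2 + 1 = 1279 (decimal)
Convert 1279 (decimal) → 1279 = 1000 + 100 + 100 + 50 + 10 + 10 + 9 → MCCLXXIX (Roman numeral)
MCCLXXIX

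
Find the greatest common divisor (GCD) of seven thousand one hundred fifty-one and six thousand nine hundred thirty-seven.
Convert seven thousand one hundred fifty-one (English words) → 7×1000 + 1×100 + 51 = 7151 (decimal)
Convert six thousand nine hundred thirty-seven (English words) → 6×1000 + 9×100 + 37 = 6937 (decimal)
Compute gcd(7151, 6937) = 1
1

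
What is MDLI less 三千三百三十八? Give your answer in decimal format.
Convert MDLI (Roman numeral) → 1000 + 500 + 50 + 1 = 1551 (decimal)
Convert 三千三百三十八 (Chinese numeral) → 3×1000 + 3×100 + 3×10 + 8 = 3338 (decimal)
Compute 1551 - 3338 = -1787
-1787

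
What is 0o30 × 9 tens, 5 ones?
Convert 0o30 (octal) → 3×8 = 24 (decimal)
Convert 9 tens, 5 ones (place-value notation) → 9×10 + 5 = 95 (decimal)
Compute 24 × 95 = 2280
2280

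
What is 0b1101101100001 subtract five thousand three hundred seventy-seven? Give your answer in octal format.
Convert 0b1101101100001 (binary) → 4096 + 2048 + 512 + 256 + 64 + 32 + 1 = 7009 (decimal)
Convert five thousand three hundred seventy-seven (English words) → 5×1000 + 3×100 + 77 = 5377 (decimal)
Compute 7009 - 5377 = 1632
Convert 1632 (decimal) → 1632 = 3×512 + 1×64 + 4×8 → 0o3140 (octal)
0o3140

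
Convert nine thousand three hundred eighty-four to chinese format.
Convert nine thousand three hundred eighty-four (English words) → 9×1000 + 3×100 + 84 = 9384 (decimal)
Convert 9384 (decimal) → 9384 = 9×1000 + 3×100 + 8×10 + 4 → 九千三百八十四 (Chinese numeral)
九千三百八十四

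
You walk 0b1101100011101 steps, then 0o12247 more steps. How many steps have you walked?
Convert 0b1101100011101 (binary) → 4096 + 2048 + 512 + 256 + 16 + 8 + 4 + 1 = 6941 (decimal)
Convert 0o12247 (octal) → 1×4096 + 2×512 + 2×64 + 4×8 + 7 = 5287 (decimal)
Compute 6941 + 5287 = 12228
12228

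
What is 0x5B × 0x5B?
Convert 0x5B (hexadecimal) → 5×16 + 11 = 91 (decimal)
Convert 0x5B (hexadecimal) → 5×16 + 11 = 91 (decimal)
Compute 91 × 91 = 8281
8281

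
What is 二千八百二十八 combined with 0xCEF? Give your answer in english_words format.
Convert 二千八百二十八 (Chinese numeral) → 2×1000 + 8×100 + 2×10 + 8 = 2828 (decimal)
Convert 0xCEF (hexadecimal) → 12×256 + 14×16 + 15 = 3311 (decimal)
Compute 2828 + 3311 = 6139
Convert 6139 (decimal) → 6139 = 6×1000 + 1×100 + 39 → six thousand one hundred thirty-nine (English words)
six thousand one hundred thirty-nine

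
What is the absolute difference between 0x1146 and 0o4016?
Convert 0x1146 (hexadecimal) → 1×4096 + 1×256 + 4×16 + 6 = 4422 (decimal)
Convert 0o4016 (octal) → 4×512 + 1×8 + 6 = 2062 (decimal)
Compute |4422 - 2062| = 2360
2360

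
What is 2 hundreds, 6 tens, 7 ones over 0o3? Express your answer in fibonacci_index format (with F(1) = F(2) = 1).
Convert 2 hundreds, 6 tens, 7 ones (place-value notation) → 2×100 + 6×10 + 7 = 267 (decimal)
Convert 0o3 (octal) → 3 (decimal)
Compute 267 ÷ 3 = 89
Convert 89 (decimal) → 1, 1, 2, 3, 5, 8, 13, 21, 34, 55, 89 → the 11th Fibonacci number (Fibonacci index)
the 11th Fibonacci number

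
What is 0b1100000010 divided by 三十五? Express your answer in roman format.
Convert 0b1100000010 (binary) → 512 + 256 + 2 = 770 (decimal)
Convert 三十五 (Chinese numeral) → 3×10 + 5 = 35 (decimal)
Compute 770 ÷ 35 = 22
Convert 22 (decimal) → 22 = 10 + 10 + 1 + 1 → XXII (Roman numeral)
XXII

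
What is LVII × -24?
Convert LVII (Roman numeral) → 50 + 5 + 1 + 1 = 57 (decimal)
Compute 57 × -24 = -1368
-1368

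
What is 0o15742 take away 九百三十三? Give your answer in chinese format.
Convert 0o15742 (octal) → 1×4096 + 5×512 + 7×64 + 4×8 + 2 = 7138 (decimal)
Convert 九百三十三 (Chinese numeral) → 9×100 + 3×10 + 3 = 933 (decimal)
Compute 7138 - 933 = 6205
Convert 6205 (decimal) → 6205 = 6×1000 + 2×100 + 5 → 六千二百零五 (Chinese numeral)
六千二百零五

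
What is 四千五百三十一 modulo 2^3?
Convert 四千五百三十一 (Chinese numeral) → 4×1000 + 5×100 + 3×10 + 1 = 4531 (decimal)
Convert 2^3 (power) → 8 (decimal)
Compute 4531 mod 8 = 3
3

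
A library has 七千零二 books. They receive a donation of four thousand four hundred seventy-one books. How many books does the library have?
Convert 七千零二 (Chinese numeral) → 7×1000 + 2 = 7002 (decimal)
Convert four thousand four hundred seventy-one (English words) → 4×1000 + 4×100 + 71 = 4471 (decimal)
Compute 7002 + 4471 = 11473
11473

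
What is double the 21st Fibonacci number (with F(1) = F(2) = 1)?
The 21st Fibonacci number (with F(1) = F(2) = 1) = 10946
Compute 10946 × 2 = 21892
21892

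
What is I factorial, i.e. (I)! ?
Convert I (Roman numeral) → 1 (decimal)
Compute 1! = 1
1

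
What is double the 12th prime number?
The 12th prime number = 37
Compute 37 × 2 = 74
74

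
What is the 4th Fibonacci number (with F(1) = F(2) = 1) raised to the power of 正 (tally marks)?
Convert the 4th Fibonacci number (with F(1) = F(2) = 1) (Fibonacci index) → 1, 1, 2, 3 → 3 (decimal)
Convert 正 (tally marks) → 5 (decimal)
Compute 3 ^ 5 = 243
243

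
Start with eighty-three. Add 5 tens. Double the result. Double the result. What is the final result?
Convert eighty-three (English words) → 83 (decimal)
Start: 83
Convert 5 tens (place-value notation) → 5×10 = 50 (decimal)
83 + 50 = 133
133 × 2 = 266
266 × 2 = 532
532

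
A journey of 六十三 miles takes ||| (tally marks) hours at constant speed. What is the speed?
Convert 六十三 (Chinese numeral) → 6×10 + 3 = 63 (decimal)
Convert ||| (tally marks) → 3 (decimal)
Compute 63 ÷ 3 = 21
21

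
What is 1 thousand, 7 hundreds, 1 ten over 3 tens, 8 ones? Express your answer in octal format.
Convert 1 thousand, 7 hundreds, 1 ten (place-value notation) → 1×1000 + 7×100 + 1×10 = 1710 (decimal)
Convert 3 tens, 8 ones (place-value notation) → 3×10 + 8 = 38 (decimal)
Compute 1710 ÷ 38 = 45
Convert 45 (decimal) → 45 = 5×8 + 5 → 0o55 (octal)
0o55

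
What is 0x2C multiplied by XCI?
Convert 0x2C (hexadecimal) → 2×16 + 12 = 44 (decimal)
Convert XCI (Roman numeral) → 90 + 1 = 91 (decimal)
Compute 44 × 91 = 4004
4004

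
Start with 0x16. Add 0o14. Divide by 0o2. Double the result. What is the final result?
Convert 0x16 (hexadecimal) → 1×16 + 6 = 22 (decimal)
Start: 22
Convert 0o14 (octal) → 1×8 + 4 = 12 (decimal)
22 + 12 = 34
Convert 0o2 (octal) → 2 (decimal)
34 ÷ 2 = 17
17 × 2 = 34
34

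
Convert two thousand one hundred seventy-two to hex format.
Convert two thousand one hundred seventy-two (English words) → 2×1000 + 1×100 + 72 = 2172 (decimal)
Convert 2172 (decimal) → 2172 = 8×256 + 7×16 + 12 → 0x87C (hexadecimal)
0x87C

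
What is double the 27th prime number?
The 27th prime number = 103
Compute 103 × 2 = 206
206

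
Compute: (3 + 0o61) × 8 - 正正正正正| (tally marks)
Convert 0o61 (octal) → 6×8 + 1 = 49 (decimal)
Convert 正正正正正| (tally marks) → 5 + 5 + 5 + 5 + 5 + 1 = 26 (decimal)
Expression in decimal: (3 + 49) × 8 - 26
Parentheses first: 3 + 49 = 52
Multiply: 52 × 8 = 416
Subtract: 416 - 26 = 390
390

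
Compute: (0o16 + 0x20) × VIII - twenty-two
Convert 0o16 (octal) → 1×8 + 6 = 14 (decimal)
Convert 0x20 (hexadecimal) → 2×16 = 32 (decimal)
Convert VIII (Roman numeral) → 5 + 1 + 1 + 1 = 8 (decimal)
Convert twenty-two (English words) → 22 (decimal)
Expression in decimal: (14 + 32) × 8 - 22
Parentheses first: 14 + 32 = 46
Multiply: 46 × 8 = 368
Subtract: 368 - 22 = 346
346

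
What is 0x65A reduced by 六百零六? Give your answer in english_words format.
Convert 0x65A (hexadecimal) → 6×256 + 5×16 + 10 = 1626 (decimal)
Convert 六百零六 (Chinese numeral) → 6×100 + 6 = 606 (decimal)
Compute 1626 - 606 = 1020
Convert 1020 (decimal) → 1020 = 1×1000 + 20 → one thousand twenty (English words)
one thousand twenty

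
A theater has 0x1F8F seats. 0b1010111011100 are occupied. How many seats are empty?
Convert 0x1F8F (hexadecimal) → 1×4096 + 15×256 + 8×16 + 15 = 8079 (decimal)
Convert 0b1010111011100 (binary) → 4096 + 1024 + 256 + 128 + 64 + 16 + 8 + 4 = 5596 (decimal)
Compute 8079 - 5596 = 2483
2483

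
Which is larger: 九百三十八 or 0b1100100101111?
Convert 九百三十八 (Chinese numeral) → 9×100 + 3×10 + 8 = 938 (decimal)
Convert 0b1100100101111 (binary) → 4096 + 2048 + 256 + 32 + 8 + 4 + 2 + 1 = 6447 (decimal)
Compare 938 vs 6447: larger = 6447
6447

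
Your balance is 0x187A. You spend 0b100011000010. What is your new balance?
Convert 0x187A (hexadecimal) → 1×4096 + 8×256 + 7×16 + 10 = 6266 (decimal)
Convert 0b100011000010 (binary) → 2048 + 128 + 64 + 2 = 2242 (decimal)
Compute 6266 - 2242 = 4024
4024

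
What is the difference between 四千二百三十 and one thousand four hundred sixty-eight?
Convert 四千二百三十 (Chinese numeral) → 4×1000 + 2×100 + 3×10 = 4230 (decimal)
Convert one thousand four hundred sixty-eight (English words) → 1×1000 + 4×100 + 68 = 1468 (decimal)
Difference: |4230 - 1468| = 2762
2762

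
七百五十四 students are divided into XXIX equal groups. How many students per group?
Convert 七百五十四 (Chinese numeral) → 7×100 + 5×10 + 4 = 754 (decimal)
Convert XXIX (Roman numeral) → 10 + 10 + 9 = 29 (decimal)
Compute 754 ÷ 29 = 26
26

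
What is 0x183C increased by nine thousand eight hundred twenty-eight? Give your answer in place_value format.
Convert 0x183C (hexadecimal) → 1×4096 + 8×256 + 3×16 + 12 = 6204 (decimal)
Convert nine thousand eight hundred twenty-eight (English words) → 9×1000 + 8×100 + 28 = 9828 (decimal)
Compute 6204 + 9828 = 16032
Convert 16032 (decimal) → 16032 = 16×1000 + 3×10 + 2 → 16 thousands, 3 tens, 2 ones (place-value notation)
16 thousands, 3 tens, 2 ones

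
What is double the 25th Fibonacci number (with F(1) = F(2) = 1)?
The 25th Fibonacci number (with F(1) = F(2) = 1) = 75025
Compute 75025 × 2 = 150050
150050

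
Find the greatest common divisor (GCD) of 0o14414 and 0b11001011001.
Convert 0o14414 (octal) → 1×4096 + 4×512 + 4×64 + 1×8 + 4 = 6412 (decimal)
Convert 0b11001011001 (binary) → 1024 + 512 + 64 + 16 + 8 + 1 = 1625 (decimal)
Compute gcd(6412, 1625) = 1
1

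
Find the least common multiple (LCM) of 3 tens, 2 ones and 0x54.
Convert 3 tens, 2 ones (place-value notation) → 3×10 + 2 = 32 (decimal)
Convert 0x54 (hexadecimal) → 5×16 + 4 = 84 (decimal)
Compute lcm(32, 84) = 672
672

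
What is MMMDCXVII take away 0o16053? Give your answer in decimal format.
Convert MMMDCXVII (Roman numeral) → 1000 + 1000 + 1000 + 500 + 100 + 10 + 5 + 1 + 1 = 3617 (decimal)
Convert 0o16053 (octal) → 1×4096 + 6×512 + 5×8 + 3 = 7211 (decimal)
Compute 3617 - 7211 = -3594
-3594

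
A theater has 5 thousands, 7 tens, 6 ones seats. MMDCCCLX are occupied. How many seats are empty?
Convert 5 thousands, 7 tens, 6 ones (place-value notation) → 5×1000 + 7×10 + 6 = 5076 (decimal)
Convert MMDCCCLX (Roman numeral) → 1000 + 1000 + 500 + 100 + 100 + 100 + 50 + 10 = 2860 (decimal)
Compute 5076 - 2860 = 2216
2216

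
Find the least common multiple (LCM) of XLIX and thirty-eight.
Convert XLIX (Roman numeral) → 40 + 9 = 49 (decimal)
Convert thirty-eight (English words) → 38 (decimal)
Compute lcm(49, 38) = 1862
1862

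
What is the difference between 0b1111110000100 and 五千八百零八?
Convert 0b1111110000100 (binary) → 4096 + 2048 + 1024 + 512 + 256 + 128 + 4 = 8068 (decimal)
Convert 五千八百零八 (Chinese numeral) → 5×1000 + 8×100 + 8 = 5808 (decimal)
Difference: |8068 - 5808| = 2260
2260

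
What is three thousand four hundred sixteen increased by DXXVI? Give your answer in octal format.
Convert three thousand four hundred sixteen (English words) → 3×1000 + 4×100 + 16 = 3416 (decimal)
Convert DXXVI (Roman numeral) → 500 + 10 + 10 + 5 + 1 = 526 (decimal)
Compute 3416 + 526 = 3942
Convert 3942 (decimal) → 3942 = 7×512 + 5×64 + 4×8 + 6 → 0o7546 (octal)
0o7546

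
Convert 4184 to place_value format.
Convert 4184 (decimal) → 4184 = 4×1000 + 1×100 + 8×10 + 4 → 4 thousands, 1 hundred, 8 tens, 4 ones (place-value notation)
4 thousands, 1 hundred, 8 tens, 4 ones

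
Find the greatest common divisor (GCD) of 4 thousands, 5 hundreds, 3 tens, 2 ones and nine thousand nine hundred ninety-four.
Convert 4 thousands, 5 hundreds, 3 tens, 2 ones (place-value notation) → 4×1000 + 5×100 + 3×10 + 2 = 4532 (decimal)
Convert nine thousand nine hundred ninety-four (English words) → 9×1000 + 9×100 + 94 = 9994 (decimal)
Compute gcd(4532, 9994) = 2
2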